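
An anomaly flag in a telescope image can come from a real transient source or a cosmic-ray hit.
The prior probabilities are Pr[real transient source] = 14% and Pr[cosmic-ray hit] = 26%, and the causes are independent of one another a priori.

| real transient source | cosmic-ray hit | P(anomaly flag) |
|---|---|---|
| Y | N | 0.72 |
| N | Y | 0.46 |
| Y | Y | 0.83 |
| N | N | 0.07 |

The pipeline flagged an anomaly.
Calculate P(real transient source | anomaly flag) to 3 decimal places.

P(real transient source | anomaly flag) ≈ 0.416

Enumerate the 4 (real transient source, cosmic-ray hit) configurations and weight by the priors:
  P(anomaly flag) = 0.07·0.86·0.74 + 0.46·0.86·0.26 + 0.72·0.14·0.74 + 0.83·0.14·0.26
        = 0.044548 + 0.102856 + 0.074592 + 0.030212 = 0.252208
Keeping only the real transient source-present terms gives 0.104804, so
  P(real transient source | anomaly flag) = 0.104804 / 0.252208 ≈ 0.416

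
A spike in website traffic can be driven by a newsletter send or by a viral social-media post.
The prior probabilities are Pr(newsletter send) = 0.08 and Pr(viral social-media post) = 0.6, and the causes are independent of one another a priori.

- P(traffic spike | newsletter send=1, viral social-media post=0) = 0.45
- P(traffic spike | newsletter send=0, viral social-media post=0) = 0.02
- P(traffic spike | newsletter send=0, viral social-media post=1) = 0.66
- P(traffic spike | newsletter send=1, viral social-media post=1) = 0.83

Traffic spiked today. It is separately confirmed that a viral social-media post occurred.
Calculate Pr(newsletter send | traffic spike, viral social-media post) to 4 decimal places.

P(traffic spike | viral social-media post) = 0.66·0.92 + 0.83·0.08 = 0.607200 + 0.066400 = 0.673600
The newsletter send-present share is 0.83·0.08 = 0.066400.
Hence the posterior is 0.066400/0.673600 ≈ 0.0986.

Pr(newsletter send | traffic spike, viral social-media post) ≈ 0.0986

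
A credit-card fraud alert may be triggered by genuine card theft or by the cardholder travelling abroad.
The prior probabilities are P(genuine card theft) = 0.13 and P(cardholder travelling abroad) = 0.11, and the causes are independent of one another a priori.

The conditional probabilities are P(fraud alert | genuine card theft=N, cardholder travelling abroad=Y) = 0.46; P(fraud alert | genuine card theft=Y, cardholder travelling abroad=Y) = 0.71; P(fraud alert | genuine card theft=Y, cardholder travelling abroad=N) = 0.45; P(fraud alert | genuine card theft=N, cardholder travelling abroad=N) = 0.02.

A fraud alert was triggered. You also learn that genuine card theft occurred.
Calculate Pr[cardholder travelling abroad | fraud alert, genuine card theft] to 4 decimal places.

Pr[cardholder travelling abroad | fraud alert, genuine card theft] ≈ 0.1632

Enumerate both values of cardholder travelling abroad and weight by the priors:
  P(fraud alert | genuine card theft) = 0.45×0.89 + 0.71×0.11
        = 0.400500 + 0.078100 = 0.478600
Configurations with cardholder travelling abroad contribute 0.078100, so
  P(cardholder travelling abroad | fraud alert, genuine card theft) = 0.078100 / 0.478600 ≈ 0.1632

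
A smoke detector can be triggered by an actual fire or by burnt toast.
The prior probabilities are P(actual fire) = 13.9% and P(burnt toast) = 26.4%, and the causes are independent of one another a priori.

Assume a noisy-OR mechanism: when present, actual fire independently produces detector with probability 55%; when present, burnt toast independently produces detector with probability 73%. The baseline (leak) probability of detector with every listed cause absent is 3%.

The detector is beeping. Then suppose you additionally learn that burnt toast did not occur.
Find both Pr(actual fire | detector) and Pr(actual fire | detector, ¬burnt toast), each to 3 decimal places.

Pr(actual fire | detector) ≈ 0.325; Pr(actual fire | detector, ¬burnt toast) ≈ 0.752

Under noisy-OR, P(detector | causes) = 1 − (1−0.03)·∏(1−qᵢ) over the active causes.
Weight on actual fire=true, given the evidence: 0.057648 + 0.032371 = 0.090019
Normalizer over all consistent configurations: 0.03*0.861*0.736 + 0.7381*0.861*0.264 + 0.5635*0.139*0.736 + 0.882145*0.139*0.264 = 0.276803
Posterior = 0.090019 / 0.276803 ≈ 0.325

Now condition on the additional information:
For the numerator, keep only actual fire=true terms: 0.5635*0.139 = 0.078327
Normalizer over all consistent configurations: 0.03*0.861 + 0.5635*0.139 = 0.104157
P(actual fire | detector, ¬burnt toast) = 0.078327/0.104157 ≈ 0.752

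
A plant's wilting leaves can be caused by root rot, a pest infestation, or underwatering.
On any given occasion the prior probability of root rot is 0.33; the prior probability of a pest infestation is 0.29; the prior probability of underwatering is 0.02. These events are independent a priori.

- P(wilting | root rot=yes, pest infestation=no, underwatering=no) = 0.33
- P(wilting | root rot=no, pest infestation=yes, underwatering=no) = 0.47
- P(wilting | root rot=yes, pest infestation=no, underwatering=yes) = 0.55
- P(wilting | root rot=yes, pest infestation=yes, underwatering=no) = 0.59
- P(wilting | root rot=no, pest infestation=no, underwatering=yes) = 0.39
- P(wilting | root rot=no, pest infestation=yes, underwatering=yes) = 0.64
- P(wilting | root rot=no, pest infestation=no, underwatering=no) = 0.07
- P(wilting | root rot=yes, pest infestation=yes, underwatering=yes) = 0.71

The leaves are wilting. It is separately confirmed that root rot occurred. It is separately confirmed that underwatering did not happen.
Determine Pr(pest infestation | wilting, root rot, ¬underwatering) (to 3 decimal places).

P(wilting | root rot, ¬underwatering) = 0.33·0.71 + 0.59·0.29 = 0.234300 + 0.171100 = 0.405400
The pest infestation-present share is 0.59·0.29 = 0.171100.
So P(pest infestation | wilting, root rot, ¬underwatering) = 0.171100/0.405400 ≈ 0.422.

Pr(pest infestation | wilting, root rot, ¬underwatering) ≈ 0.422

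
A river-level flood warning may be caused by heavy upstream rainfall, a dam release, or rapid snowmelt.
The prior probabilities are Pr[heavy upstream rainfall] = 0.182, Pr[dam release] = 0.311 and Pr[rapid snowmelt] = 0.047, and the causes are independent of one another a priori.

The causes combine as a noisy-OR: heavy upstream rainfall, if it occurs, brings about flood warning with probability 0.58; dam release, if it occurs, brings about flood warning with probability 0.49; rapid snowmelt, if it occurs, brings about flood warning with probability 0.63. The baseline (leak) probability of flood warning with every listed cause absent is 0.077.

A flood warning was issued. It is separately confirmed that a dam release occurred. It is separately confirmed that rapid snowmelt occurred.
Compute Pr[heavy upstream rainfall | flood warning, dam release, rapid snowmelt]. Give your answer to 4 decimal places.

Under noisy-OR, P(flood warning | causes) = 1 − (1−0.077)·∏(1−qᵢ) over the active causes.
By total probability over both values of heavy upstream rainfall:
  P(flood warning | dam release, rapid snowmelt) = 0.82583·0.818 + 0.926849·0.182
        = 0.675529 + 0.168687 = 0.844216
Keeping only the heavy upstream rainfall-present terms gives 0.168687, so
  P(heavy upstream rainfall | flood warning, dam release, rapid snowmelt) = 0.168687 / 0.844216 ≈ 0.1998

Pr[heavy upstream rainfall | flood warning, dam release, rapid snowmelt] ≈ 0.1998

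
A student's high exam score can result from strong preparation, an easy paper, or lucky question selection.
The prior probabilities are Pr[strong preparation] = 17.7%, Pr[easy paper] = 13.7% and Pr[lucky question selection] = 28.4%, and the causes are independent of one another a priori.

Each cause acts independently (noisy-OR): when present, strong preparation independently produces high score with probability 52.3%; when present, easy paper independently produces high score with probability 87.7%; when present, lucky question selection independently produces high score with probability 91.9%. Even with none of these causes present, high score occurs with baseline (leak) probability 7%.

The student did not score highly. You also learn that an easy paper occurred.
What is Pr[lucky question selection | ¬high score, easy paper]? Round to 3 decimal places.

Under noisy-OR, P(high score | causes) = 1 − (1−0.07)·∏(1−qᵢ) over the active causes.
P(¬high score | easy paper) = 0.11439*0.823*0.716 + 0.009266*0.823*0.284 + 0.054564*0.177*0.716 + 0.00442*0.177*0.284 = 0.067406 + 0.002166 + 0.006915 + 0.000222 = 0.076709
Restricting to configurations with lucky question selection present: 0.002166 + 0.000222 = 0.002388.
Hence the posterior is 0.002388/0.076709 ≈ 0.031.

Pr[lucky question selection | ¬high score, easy paper] ≈ 0.031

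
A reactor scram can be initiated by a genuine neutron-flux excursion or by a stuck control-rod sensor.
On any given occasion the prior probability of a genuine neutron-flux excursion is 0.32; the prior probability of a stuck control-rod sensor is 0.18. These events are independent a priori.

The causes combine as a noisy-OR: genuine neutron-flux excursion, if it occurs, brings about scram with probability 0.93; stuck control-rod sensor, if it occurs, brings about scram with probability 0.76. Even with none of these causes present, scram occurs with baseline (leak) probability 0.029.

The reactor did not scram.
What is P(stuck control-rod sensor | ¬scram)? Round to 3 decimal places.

Under noisy-OR, P(scram | causes) = 1 − (1−0.029)·∏(1−qᵢ) over the active causes.
Numerator (weight on configurations with stuck control-rod sensor): 0.028524 + 0.000940 = 0.029464
Denominator P(¬scram): 0.971·0.68·0.82 + 0.23304·0.68·0.18 + 0.06797·0.32·0.82 + 0.016313·0.32·0.18 = 0.588729
P(stuck control-rod sensor | ¬scram) = 0.029464/0.588729 ≈ 0.050

P(stuck control-rod sensor | ¬scram) ≈ 0.050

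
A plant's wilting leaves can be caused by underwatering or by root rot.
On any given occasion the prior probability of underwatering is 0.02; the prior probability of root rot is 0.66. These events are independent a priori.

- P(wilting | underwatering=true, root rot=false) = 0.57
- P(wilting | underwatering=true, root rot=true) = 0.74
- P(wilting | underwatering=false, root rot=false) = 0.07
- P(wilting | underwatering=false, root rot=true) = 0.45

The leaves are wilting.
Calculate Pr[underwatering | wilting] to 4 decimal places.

Pr[underwatering | wilting] ≈ 0.0416

Enumerate the 4 (underwatering, root rot) configurations and weight by the priors:
  P(wilting) = 0.07·0.98·0.34 + 0.45·0.98·0.66 + 0.57·0.02·0.34 + 0.74·0.02·0.66
        = 0.023324 + 0.291060 + 0.003876 + 0.009768 = 0.328028
The terms with underwatering present sum to 0.013644, so
  P(underwatering | wilting) = 0.013644 / 0.328028 ≈ 0.0416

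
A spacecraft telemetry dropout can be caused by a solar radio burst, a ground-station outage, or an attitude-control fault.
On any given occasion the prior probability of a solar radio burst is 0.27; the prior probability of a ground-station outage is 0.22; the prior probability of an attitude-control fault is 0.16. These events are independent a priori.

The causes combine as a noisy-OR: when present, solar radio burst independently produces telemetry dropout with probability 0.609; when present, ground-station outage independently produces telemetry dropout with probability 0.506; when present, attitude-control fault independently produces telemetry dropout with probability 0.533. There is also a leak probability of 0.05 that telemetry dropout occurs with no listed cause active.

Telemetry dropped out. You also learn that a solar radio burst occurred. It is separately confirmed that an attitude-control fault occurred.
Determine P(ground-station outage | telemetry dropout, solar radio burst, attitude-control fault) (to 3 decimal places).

P(ground-station outage | telemetry dropout, solar radio burst, attitude-control fault) ≈ 0.238

Under noisy-OR, P(telemetry dropout | causes) = 1 − (1−0.05)·∏(1−qᵢ) over the active causes.
Numerator (weight on configurations with ground-station outage): 0.914307·0.22 = 0.201148
The normalizing constant is 0.826533·0.78 + 0.914307·0.22 = 0.845844
P(ground-station outage | telemetry dropout, solar radio burst, attitude-control fault) = 0.201148/0.845844 ≈ 0.238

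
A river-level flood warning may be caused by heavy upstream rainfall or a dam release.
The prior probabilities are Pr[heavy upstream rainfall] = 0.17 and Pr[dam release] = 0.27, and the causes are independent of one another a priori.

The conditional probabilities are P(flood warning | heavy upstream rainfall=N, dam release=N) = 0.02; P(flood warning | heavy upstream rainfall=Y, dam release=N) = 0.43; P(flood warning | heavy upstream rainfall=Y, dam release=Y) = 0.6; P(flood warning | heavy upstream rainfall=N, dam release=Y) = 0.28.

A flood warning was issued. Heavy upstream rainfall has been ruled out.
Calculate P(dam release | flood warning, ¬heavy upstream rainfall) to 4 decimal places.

P(flood warning | ¬heavy upstream rainfall) = 0.02·0.73 + 0.28·0.27 = 0.014600 + 0.075600 = 0.090200
Of this, 0.075600 comes from 0.28·0.27 (the dam release=true cases).
P(dam release | flood warning, ¬heavy upstream rainfall) = 0.075600 / 0.090200 ≈ 0.8381

P(dam release | flood warning, ¬heavy upstream rainfall) ≈ 0.8381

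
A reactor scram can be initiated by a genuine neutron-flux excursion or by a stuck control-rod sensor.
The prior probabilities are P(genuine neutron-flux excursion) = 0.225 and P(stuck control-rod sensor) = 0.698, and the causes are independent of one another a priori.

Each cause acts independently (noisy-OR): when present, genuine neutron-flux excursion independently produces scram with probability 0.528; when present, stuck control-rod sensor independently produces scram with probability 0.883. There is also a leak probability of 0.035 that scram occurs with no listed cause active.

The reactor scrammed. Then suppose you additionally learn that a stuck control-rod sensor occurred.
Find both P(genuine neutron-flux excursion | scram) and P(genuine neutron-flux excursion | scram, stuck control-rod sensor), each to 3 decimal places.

Under noisy-OR, P(scram | causes) = 1 − (1−0.035)·∏(1−qᵢ) over the active causes.
P(scram) = 0.035×0.775×0.302 + 0.887095×0.775×0.698 + 0.54452×0.225×0.302 + 0.946709×0.225×0.698 = 0.008192 + 0.479874 + 0.037000 + 0.148681 = 0.673747
Restricting to configurations with genuine neutron-flux excursion present: 0.037000 + 0.148681 = 0.185681.
So P(genuine neutron-flux excursion | scram) = 0.185681/0.673747 ≈ 0.276.

Now also conditioning on stuck control-rod sensor=true:
Enumerate both values of genuine neutron-flux excursion and weight by the priors:
  P(scram | stuck control-rod sensor) = 0.887095·0.775 + 0.946709·0.225
        = 0.687499 + 0.213010 = 0.900509
Configurations with genuine neutron-flux excursion contribute 0.213010, so
  P(genuine neutron-flux excursion | scram, stuck control-rod sensor) = 0.213010 / 0.900509 ≈ 0.237
This is intercausal reasoning (explaining away): once stuck control-rod sensor accounts for the scram, genuine neutron-flux excursion becomes less likely.

P(genuine neutron-flux excursion | scram) ≈ 0.276; P(genuine neutron-flux excursion | scram, stuck control-rod sensor) ≈ 0.237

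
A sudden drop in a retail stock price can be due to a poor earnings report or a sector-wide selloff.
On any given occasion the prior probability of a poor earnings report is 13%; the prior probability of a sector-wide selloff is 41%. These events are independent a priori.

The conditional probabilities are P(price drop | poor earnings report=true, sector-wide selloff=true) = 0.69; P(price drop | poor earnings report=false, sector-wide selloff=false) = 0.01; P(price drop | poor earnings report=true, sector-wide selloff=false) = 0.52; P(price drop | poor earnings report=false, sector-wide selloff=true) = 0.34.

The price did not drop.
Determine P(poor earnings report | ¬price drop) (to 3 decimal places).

Sum P(¬price drop|·) weighted by the priors over the 4 (poor earnings report, sector-wide selloff) configurations:
  P(¬price drop) = 0.99·0.87·0.59 + 0.66·0.87·0.41 + 0.48·0.13·0.59 + 0.31·0.13·0.41
        = 0.508167 + 0.235422 + 0.036816 + 0.016523 = 0.796928
Configurations with poor earnings report contribute 0.053339, so
  P(poor earnings report | ¬price drop) = 0.053339 / 0.796928 ≈ 0.067

P(poor earnings report | ¬price drop) ≈ 0.067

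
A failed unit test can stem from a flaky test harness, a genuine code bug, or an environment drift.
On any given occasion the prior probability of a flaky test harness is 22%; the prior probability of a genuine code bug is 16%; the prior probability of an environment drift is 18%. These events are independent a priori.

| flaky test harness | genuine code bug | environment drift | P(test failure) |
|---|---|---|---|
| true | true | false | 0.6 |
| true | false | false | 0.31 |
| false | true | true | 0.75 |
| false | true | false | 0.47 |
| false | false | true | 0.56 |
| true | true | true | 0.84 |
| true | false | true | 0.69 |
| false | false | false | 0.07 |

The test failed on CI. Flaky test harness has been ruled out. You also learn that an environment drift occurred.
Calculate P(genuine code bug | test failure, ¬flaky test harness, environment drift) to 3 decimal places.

For the numerator, keep only genuine code bug=true terms: 0.75*0.16 = 0.120000
The normalizing constant is 0.56*0.84 + 0.75*0.16 = 0.590400
P(genuine code bug | test failure, ¬flaky test harness, environment drift) = 0.120000/0.590400 ≈ 0.203

P(genuine code bug | test failure, ¬flaky test harness, environment drift) ≈ 0.203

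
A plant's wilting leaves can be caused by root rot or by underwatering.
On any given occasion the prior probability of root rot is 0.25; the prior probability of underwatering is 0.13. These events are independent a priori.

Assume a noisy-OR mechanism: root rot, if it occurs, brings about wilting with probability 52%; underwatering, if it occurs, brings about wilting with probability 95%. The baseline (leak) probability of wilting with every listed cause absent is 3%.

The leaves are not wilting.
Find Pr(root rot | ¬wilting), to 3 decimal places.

Pr(root rot | ¬wilting) ≈ 0.138

Under noisy-OR, P(wilting | causes) = 1 − (1−0.03)·∏(1−qᵢ) over the active causes.
Numerator (weight on configurations with root rot): 0.101268 + 0.000757 = 0.102025
Denominator P(¬wilting): 0.97·0.75·0.87 + 0.0485·0.75·0.13 + 0.4656·0.25·0.87 + 0.02328·0.25·0.13 = 0.739679
Posterior = 0.102025 / 0.739679 ≈ 0.138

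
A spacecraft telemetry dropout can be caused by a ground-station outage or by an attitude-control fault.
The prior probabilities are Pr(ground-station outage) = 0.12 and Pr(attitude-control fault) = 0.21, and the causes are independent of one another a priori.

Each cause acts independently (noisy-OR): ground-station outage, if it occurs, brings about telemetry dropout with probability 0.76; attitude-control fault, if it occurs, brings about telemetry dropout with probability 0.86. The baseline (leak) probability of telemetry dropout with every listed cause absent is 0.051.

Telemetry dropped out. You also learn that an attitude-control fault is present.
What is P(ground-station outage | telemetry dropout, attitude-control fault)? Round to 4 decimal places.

Under noisy-OR, P(telemetry dropout | causes) = 1 − (1−0.051)·∏(1−qᵢ) over the active causes.
P(telemetry dropout | attitude-control fault) = 0.86714*0.88 + 0.968114*0.12 = 0.763083 + 0.116174 = 0.879257
Restricting to configurations with ground-station outage present: 0.968114*0.12 = 0.116174.
So P(ground-station outage | telemetry dropout, attitude-control fault) = 0.116174/0.879257 ≈ 0.1321.

P(ground-station outage | telemetry dropout, attitude-control fault) ≈ 0.1321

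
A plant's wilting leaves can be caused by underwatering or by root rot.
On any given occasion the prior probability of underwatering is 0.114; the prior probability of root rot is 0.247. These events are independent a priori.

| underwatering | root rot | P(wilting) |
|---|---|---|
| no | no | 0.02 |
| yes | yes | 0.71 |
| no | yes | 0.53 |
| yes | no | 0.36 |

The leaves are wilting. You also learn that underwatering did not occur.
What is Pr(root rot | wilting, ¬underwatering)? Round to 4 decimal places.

Pr(root rot | wilting, ¬underwatering) ≈ 0.8968

Weight on root rot=true, given the evidence: 0.53×0.247 = 0.130910
Normalizer over all consistent configurations: 0.02×0.753 + 0.53×0.247 = 0.145970
P(root rot | wilting, ¬underwatering) = 0.130910/0.145970 ≈ 0.8968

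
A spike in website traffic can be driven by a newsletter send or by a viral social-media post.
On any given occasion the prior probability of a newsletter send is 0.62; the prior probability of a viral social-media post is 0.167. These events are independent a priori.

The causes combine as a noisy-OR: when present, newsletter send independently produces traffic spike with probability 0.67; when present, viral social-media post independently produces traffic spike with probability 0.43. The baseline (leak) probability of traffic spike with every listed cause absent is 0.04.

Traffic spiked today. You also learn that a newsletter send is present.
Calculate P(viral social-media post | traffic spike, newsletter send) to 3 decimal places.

P(viral social-media post | traffic spike, newsletter send) ≈ 0.194

Under noisy-OR, P(traffic spike | causes) = 1 − (1−0.04)·∏(1−qᵢ) over the active causes.
Enumerate both values of viral social-media post and weight by the priors:
  P(traffic spike | newsletter send) = 0.6832*0.833 + 0.819424*0.167
        = 0.569106 + 0.136844 = 0.705950
The terms with viral social-media post present sum to 0.136844, so
  P(viral social-media post | traffic spike, newsletter send) = 0.136844 / 0.705950 ≈ 0.194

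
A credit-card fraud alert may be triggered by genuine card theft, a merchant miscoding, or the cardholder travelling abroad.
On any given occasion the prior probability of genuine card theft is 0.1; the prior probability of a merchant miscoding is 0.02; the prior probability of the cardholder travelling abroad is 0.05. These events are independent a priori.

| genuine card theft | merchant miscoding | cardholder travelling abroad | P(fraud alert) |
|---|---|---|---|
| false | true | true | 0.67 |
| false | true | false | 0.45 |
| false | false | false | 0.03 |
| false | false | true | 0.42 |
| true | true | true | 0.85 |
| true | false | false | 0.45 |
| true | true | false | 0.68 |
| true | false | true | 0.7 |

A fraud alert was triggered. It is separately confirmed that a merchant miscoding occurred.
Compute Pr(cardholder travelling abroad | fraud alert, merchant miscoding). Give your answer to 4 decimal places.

Pr(cardholder travelling abroad | fraud alert, merchant miscoding) ≈ 0.0711

For the numerator, keep only cardholder travelling abroad=true terms: 0.030150 + 0.004250 = 0.034400
Denominator P(fraud alert | merchant miscoding): 0.45×0.9×0.95 + 0.67×0.9×0.05 + 0.68×0.1×0.95 + 0.85×0.1×0.05 = 0.483750
P(cardholder travelling abroad | fraud alert, merchant miscoding) = 0.034400/0.483750 ≈ 0.0711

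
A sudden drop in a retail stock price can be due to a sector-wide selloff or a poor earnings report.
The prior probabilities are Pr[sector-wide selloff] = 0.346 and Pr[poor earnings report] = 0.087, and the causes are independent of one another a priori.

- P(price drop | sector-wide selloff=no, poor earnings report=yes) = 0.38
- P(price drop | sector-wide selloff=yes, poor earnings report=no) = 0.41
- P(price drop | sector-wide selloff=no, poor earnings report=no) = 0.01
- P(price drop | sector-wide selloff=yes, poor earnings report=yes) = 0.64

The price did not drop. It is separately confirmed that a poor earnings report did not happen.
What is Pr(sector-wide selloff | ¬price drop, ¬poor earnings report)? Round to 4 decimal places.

Pr(sector-wide selloff | ¬price drop, ¬poor earnings report) ≈ 0.2397

By total probability over both values of sector-wide selloff:
  P(¬price drop | ¬poor earnings report) = 0.99*0.654 + 0.59*0.346
        = 0.647460 + 0.204140 = 0.851600
Keeping only the sector-wide selloff-present terms gives 0.204140, so
  P(sector-wide selloff | ¬price drop, ¬poor earnings report) = 0.204140 / 0.851600 ≈ 0.2397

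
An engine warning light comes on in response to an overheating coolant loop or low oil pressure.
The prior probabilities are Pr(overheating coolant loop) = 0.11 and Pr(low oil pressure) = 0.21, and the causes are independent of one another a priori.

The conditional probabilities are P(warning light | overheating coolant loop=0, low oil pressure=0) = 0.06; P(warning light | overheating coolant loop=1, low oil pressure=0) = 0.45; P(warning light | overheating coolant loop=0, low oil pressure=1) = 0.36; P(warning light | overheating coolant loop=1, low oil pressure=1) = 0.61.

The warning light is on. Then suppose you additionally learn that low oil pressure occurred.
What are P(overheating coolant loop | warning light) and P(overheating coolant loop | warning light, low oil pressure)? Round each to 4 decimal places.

Numerator (weight on configurations with overheating coolant loop): 0.039105 + 0.014091 = 0.053196
Denominator P(warning light): 0.06×0.89×0.79 + 0.36×0.89×0.21 + 0.45×0.11×0.79 + 0.61×0.11×0.21 = 0.162666
Posterior = 0.053196 / 0.162666 ≈ 0.3270

Now condition on the additional information:
P(warning light | low oil pressure) = 0.36×0.89 + 0.61×0.11 = 0.320400 + 0.067100 = 0.387500
The overheating coolant loop-present share is 0.61×0.11 = 0.067100.
So P(overheating coolant loop | warning light, low oil pressure) = 0.067100/0.387500 ≈ 0.1732.
This is intercausal reasoning (explaining away): once low oil pressure accounts for the warning light, overheating coolant loop becomes less likely.

P(overheating coolant loop | warning light) ≈ 0.3270; P(overheating coolant loop | warning light, low oil pressure) ≈ 0.1732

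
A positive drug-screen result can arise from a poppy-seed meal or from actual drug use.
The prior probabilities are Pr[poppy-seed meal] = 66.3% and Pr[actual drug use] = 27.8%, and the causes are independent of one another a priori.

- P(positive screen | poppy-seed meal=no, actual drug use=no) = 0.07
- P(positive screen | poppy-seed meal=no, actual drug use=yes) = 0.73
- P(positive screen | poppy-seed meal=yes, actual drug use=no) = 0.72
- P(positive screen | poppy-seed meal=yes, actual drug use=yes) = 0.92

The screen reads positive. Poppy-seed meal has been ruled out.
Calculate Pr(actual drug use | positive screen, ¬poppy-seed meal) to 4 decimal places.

By total probability over both values of actual drug use:
  P(positive screen | ¬poppy-seed meal) = 0.07×0.722 + 0.73×0.278
        = 0.050540 + 0.202940 = 0.253480
Configurations with actual drug use contribute 0.202940, so
  P(actual drug use | positive screen, ¬poppy-seed meal) = 0.202940 / 0.253480 ≈ 0.8006

Pr(actual drug use | positive screen, ¬poppy-seed meal) ≈ 0.8006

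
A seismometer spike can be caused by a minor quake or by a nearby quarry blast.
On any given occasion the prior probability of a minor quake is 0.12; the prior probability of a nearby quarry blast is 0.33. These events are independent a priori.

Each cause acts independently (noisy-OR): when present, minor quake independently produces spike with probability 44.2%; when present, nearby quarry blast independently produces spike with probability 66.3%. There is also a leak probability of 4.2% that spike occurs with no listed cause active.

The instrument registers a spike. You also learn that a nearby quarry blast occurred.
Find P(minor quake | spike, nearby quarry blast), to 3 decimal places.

Under noisy-OR, P(spike | causes) = 1 − (1−0.042)·∏(1−qᵢ) over the active causes.
By total probability over both values of minor quake:
  P(spike | nearby quarry blast) = 0.677154*0.88 + 0.819852*0.12
        = 0.595896 + 0.098382 = 0.694278
Configurations with minor quake contribute 0.098382, so
  P(minor quake | spike, nearby quarry blast) = 0.098382 / 0.694278 ≈ 0.142

P(minor quake | spike, nearby quarry blast) ≈ 0.142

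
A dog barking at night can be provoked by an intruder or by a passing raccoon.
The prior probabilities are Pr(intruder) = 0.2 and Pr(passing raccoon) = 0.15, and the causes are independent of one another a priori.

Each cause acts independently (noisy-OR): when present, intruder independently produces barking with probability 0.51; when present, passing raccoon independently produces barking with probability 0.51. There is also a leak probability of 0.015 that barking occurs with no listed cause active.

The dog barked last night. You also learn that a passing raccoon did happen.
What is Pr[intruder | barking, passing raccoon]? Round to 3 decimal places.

Pr[intruder | barking, passing raccoon] ≈ 0.270

Under noisy-OR, P(barking | causes) = 1 − (1−0.015)·∏(1−qᵢ) over the active causes.
Enumerate both values of intruder and weight by the priors:
  P(barking | passing raccoon) = 0.51735*0.8 + 0.763502*0.2
        = 0.413880 + 0.152700 = 0.566580
The terms with intruder present sum to 0.152700, so
  P(intruder | barking, passing raccoon) = 0.152700 / 0.566580 ≈ 0.270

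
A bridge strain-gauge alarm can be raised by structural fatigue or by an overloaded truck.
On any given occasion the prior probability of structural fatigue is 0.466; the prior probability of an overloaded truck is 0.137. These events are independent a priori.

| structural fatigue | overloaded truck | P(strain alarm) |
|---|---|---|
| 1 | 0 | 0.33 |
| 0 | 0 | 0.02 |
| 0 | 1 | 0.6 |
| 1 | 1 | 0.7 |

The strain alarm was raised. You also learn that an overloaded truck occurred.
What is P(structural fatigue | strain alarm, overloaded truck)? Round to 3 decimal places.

Sum P(strain alarm|·) weighted by the priors over both values of structural fatigue:
  P(strain alarm | overloaded truck) = 0.6·0.534 + 0.7·0.466
        = 0.320400 + 0.326200 = 0.646600
Keeping only the structural fatigue-present terms gives 0.326200, so
  P(structural fatigue | strain alarm, overloaded truck) = 0.326200 / 0.646600 ≈ 0.504

P(structural fatigue | strain alarm, overloaded truck) ≈ 0.504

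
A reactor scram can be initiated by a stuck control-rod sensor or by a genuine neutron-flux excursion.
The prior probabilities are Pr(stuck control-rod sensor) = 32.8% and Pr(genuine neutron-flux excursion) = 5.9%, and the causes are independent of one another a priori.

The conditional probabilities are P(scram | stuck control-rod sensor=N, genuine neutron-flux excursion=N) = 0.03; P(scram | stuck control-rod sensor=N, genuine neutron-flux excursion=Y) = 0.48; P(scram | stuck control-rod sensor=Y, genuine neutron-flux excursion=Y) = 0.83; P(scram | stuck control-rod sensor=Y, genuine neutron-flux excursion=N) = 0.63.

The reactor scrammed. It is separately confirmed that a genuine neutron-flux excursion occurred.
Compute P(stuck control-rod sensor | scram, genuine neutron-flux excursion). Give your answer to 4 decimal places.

P(scram | genuine neutron-flux excursion) = 0.48·0.672 + 0.83·0.328 = 0.322560 + 0.272240 = 0.594800
Restricting to configurations with stuck control-rod sensor present: 0.83·0.328 = 0.272240.
Hence the posterior is 0.272240/0.594800 ≈ 0.4577.

P(stuck control-rod sensor | scram, genuine neutron-flux excursion) ≈ 0.4577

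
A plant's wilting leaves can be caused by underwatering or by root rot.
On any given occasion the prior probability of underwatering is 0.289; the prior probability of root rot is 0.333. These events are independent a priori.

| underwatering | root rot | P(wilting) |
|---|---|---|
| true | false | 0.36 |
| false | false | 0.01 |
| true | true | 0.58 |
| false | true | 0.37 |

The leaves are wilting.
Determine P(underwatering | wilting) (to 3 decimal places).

By total probability over the 4 (underwatering, root rot) configurations:
  P(wilting) = 0.01·0.711·0.667 + 0.37·0.711·0.333 + 0.36·0.289·0.667 + 0.58·0.289·0.333
        = 0.004742 + 0.087602 + 0.069395 + 0.055817 = 0.217556
Keeping only the underwatering-present terms gives 0.125212, so
  P(underwatering | wilting) = 0.125212 / 0.217556 ≈ 0.576

P(underwatering | wilting) ≈ 0.576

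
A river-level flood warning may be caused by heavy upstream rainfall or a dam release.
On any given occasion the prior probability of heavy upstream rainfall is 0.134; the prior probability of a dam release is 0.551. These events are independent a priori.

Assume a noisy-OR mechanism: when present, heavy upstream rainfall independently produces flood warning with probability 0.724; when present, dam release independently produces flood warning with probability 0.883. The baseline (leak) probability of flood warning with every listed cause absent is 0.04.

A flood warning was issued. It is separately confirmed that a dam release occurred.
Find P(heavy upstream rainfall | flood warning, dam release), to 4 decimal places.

P(heavy upstream rainfall | flood warning, dam release) ≈ 0.1445

Under noisy-OR, P(flood warning | causes) = 1 − (1−0.04)·∏(1−qᵢ) over the active causes.
Sum P(flood warning|·) weighted by the priors over both values of heavy upstream rainfall:
  P(flood warning | dam release) = 0.88768*0.866 + 0.969*0.134
        = 0.768731 + 0.129846 = 0.898577
Configurations with heavy upstream rainfall contribute 0.129846, so
  P(heavy upstream rainfall | flood warning, dam release) = 0.129846 / 0.898577 ≈ 0.1445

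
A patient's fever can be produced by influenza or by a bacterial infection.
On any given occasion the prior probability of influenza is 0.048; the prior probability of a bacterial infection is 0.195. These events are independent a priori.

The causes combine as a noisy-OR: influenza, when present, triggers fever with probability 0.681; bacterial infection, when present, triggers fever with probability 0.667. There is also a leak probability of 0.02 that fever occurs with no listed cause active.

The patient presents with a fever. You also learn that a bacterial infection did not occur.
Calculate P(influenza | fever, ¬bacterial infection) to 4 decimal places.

Under noisy-OR, P(fever | causes) = 1 − (1−0.02)·∏(1−qᵢ) over the active causes.
Sum P(fever|·) weighted by the priors over both values of influenza:
  P(fever | ¬bacterial infection) = 0.02×0.952 + 0.68738×0.048
        = 0.019040 + 0.032994 = 0.052034
The terms with influenza present sum to 0.032994, so
  P(influenza | fever, ¬bacterial infection) = 0.032994 / 0.052034 ≈ 0.6341

P(influenza | fever, ¬bacterial infection) ≈ 0.6341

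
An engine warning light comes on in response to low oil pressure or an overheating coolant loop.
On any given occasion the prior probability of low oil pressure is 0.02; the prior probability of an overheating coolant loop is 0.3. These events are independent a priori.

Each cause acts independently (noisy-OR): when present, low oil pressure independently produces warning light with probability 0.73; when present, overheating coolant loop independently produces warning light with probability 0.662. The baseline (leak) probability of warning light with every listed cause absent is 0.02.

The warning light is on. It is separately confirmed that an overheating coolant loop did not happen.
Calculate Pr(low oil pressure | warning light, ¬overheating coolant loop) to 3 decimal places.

Pr(low oil pressure | warning light, ¬overheating coolant loop) ≈ 0.429

Under noisy-OR, P(warning light | causes) = 1 − (1−0.02)·∏(1−qᵢ) over the active causes.
Sum P(warning light|·) weighted by the priors over both values of low oil pressure:
  P(warning light | ¬overheating coolant loop) = 0.02*0.98 + 0.7354*0.02
        = 0.019600 + 0.014708 = 0.034308
Configurations with low oil pressure contribute 0.014708, so
  P(low oil pressure | warning light, ¬overheating coolant loop) = 0.014708 / 0.034308 ≈ 0.429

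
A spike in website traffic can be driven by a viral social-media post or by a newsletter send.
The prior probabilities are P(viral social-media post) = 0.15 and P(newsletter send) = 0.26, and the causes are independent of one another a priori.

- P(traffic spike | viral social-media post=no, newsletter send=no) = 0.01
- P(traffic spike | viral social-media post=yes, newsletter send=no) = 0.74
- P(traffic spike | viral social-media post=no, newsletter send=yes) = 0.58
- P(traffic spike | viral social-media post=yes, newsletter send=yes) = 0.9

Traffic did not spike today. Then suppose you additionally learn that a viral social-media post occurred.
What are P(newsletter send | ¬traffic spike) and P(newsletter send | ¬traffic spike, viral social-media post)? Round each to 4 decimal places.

Sum P(¬traffic spike|·) weighted by the priors over the 4 (viral social-media post, newsletter send) configurations:
  P(¬traffic spike) = 0.99×0.85×0.74 + 0.42×0.85×0.26 + 0.26×0.15×0.74 + 0.1×0.15×0.26
        = 0.622710 + 0.092820 + 0.028860 + 0.003900 = 0.748290
Keeping only the newsletter send-present terms gives 0.096720, so
  P(newsletter send | ¬traffic spike) = 0.096720 / 0.748290 ≈ 0.1293

With the extra evidence:
Weight on newsletter send=true, given the evidence: 0.1×0.26 = 0.026000
Denominator P(¬traffic spike | viral social-media post): 0.26×0.74 + 0.1×0.26 = 0.218400
P(newsletter send | ¬traffic spike, viral social-media post) = 0.026000/0.218400 ≈ 0.1190

P(newsletter send | ¬traffic spike) ≈ 0.1293; P(newsletter send | ¬traffic spike, viral social-media post) ≈ 0.1190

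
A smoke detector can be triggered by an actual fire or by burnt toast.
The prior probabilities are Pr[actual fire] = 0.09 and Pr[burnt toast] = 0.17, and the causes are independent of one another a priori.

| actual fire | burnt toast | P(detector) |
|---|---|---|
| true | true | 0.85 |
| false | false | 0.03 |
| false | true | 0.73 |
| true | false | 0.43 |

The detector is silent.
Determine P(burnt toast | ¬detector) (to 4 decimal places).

P(burnt toast | ¬detector) ≈ 0.0538

Numerator (weight on configurations with burnt toast): 0.041769 + 0.002295 = 0.044064
The normalizing constant is 0.97×0.91×0.83 + 0.27×0.91×0.17 + 0.57×0.09×0.83 + 0.15×0.09×0.17 = 0.819284
Posterior = 0.044064 / 0.819284 ≈ 0.0538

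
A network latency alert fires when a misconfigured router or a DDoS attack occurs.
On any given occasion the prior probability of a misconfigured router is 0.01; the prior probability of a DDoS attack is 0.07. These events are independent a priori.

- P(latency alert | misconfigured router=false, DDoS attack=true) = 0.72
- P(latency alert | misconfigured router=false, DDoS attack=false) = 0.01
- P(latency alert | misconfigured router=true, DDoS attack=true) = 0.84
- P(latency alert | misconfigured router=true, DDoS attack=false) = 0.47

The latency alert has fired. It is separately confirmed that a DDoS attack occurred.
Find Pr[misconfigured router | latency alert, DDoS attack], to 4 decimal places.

Numerator (weight on configurations with misconfigured router): 0.84*0.01 = 0.008400
Normalizer over all consistent configurations: 0.72*0.99 + 0.84*0.01 = 0.721200
P(misconfigured router | latency alert, DDoS attack) = 0.008400/0.721200 ≈ 0.0116

Pr[misconfigured router | latency alert, DDoS attack] ≈ 0.0116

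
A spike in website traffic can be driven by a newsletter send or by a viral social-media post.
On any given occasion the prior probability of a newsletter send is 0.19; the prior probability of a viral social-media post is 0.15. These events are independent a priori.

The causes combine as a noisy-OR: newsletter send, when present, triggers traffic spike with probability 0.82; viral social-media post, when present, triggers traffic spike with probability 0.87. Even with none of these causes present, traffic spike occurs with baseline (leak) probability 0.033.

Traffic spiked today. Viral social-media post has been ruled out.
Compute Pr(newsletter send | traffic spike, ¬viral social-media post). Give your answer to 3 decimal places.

Pr(newsletter send | traffic spike, ¬viral social-media post) ≈ 0.854

Under noisy-OR, P(traffic spike | causes) = 1 − (1−0.033)·∏(1−qᵢ) over the active causes.
By total probability over both values of newsletter send:
  P(traffic spike | ¬viral social-media post) = 0.033×0.81 + 0.82594×0.19
        = 0.026730 + 0.156929 = 0.183659
Keeping only the newsletter send-present terms gives 0.156929, so
  P(newsletter send | traffic spike, ¬viral social-media post) = 0.156929 / 0.183659 ≈ 0.854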